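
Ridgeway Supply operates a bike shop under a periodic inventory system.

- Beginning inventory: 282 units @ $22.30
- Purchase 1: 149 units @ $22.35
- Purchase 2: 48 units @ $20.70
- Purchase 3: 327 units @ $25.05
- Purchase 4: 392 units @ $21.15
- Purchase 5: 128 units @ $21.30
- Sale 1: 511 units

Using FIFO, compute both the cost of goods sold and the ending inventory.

Sale 1 (511) [FIFO — oldest first]: 282 @ $22.30 + 149 @ $22.35 + 48 @ $20.70 + 32 @ $25.05 = $11,413.95
Ending inventory: 295 @ $25.05 + 392 @ $21.15 + 128 @ $21.30 = $18,406.95
Check: goods available $29,820.90 = COGS $11,413.95 + ending $18,406.95

COGS = $11,413.95; ending inventory = $18,406.95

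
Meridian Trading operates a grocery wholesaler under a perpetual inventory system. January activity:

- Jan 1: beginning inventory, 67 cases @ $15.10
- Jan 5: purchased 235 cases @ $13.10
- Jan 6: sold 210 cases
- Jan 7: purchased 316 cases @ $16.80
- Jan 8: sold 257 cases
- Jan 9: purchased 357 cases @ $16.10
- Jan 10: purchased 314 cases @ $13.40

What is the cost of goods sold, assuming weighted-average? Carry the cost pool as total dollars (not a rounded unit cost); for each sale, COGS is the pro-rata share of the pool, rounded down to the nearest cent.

COGS = $6,973.07

After Jan 1: 67 on hand, pool $1,011.70 (≈ $15.1000 each)
After Jan 5: 302 on hand, pool $4,090.20 (≈ $13.5437 each)
Jan 6, sell 210: 210/302 × $4,090.20 → $2,844.17
After Jan 7: 408 on hand, pool $6,554.83 (≈ $16.0658 each)
Jan 8, sell 257: 257/408 × $6,554.83 → $4,128.90
After Jan 9: 508 on hand, pool $8,173.63 (≈ $16.0898 each)
After Jan 10: 822 on hand, pool $12,381.23 (≈ $15.0623 each)
Total COGS = $2,844.17 + $4,128.90 = $6,973.07
Ending inventory (cost pool remaining) = $12,381.23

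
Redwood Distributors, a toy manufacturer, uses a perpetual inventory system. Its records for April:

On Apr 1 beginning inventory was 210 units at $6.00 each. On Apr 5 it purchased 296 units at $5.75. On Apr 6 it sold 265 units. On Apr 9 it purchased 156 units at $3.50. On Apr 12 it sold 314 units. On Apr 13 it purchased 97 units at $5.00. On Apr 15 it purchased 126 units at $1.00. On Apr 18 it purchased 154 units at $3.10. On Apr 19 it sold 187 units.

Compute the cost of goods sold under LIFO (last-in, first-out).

COGS = $3,520.40

Apr 6, 265 sold [LIFO — newest first]: 265 @ $5.75 = $1,523.75
Apr 12, 314 sold [LIFO — newest first]: 156 @ $3.50 + 31 @ $5.75 + 127 @ $6.00 = $1,486.25
Apr 19, 187 sold [LIFO — newest first]: 154 @ $3.10 + 33 @ $1.00 = $510.40
Total COGS = $1,523.75 + $1,486.25 + $510.40 = $3,520.40
Ending inventory: 83 @ $6.00 + 97 @ $5.00 + 93 @ $1.00 = $1,076.00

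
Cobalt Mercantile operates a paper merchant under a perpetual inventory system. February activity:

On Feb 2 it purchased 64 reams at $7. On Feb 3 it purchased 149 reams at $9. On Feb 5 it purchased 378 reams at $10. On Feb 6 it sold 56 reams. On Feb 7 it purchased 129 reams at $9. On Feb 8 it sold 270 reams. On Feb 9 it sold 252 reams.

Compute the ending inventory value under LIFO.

Ending inventory = $1,150

Feb 6, 56 sold [LIFO — newest first]: 56 @ $10 = $560
Feb 8, 270 sold [LIFO — newest first]: 129 @ $9 + 141 @ $10 = $2,571
Feb 9, 252 sold [LIFO — newest first]: 181 @ $10 + 71 @ $9 = $2,449
Total COGS = $560 + $2,571 + $2,449 = $5,580
Ending inventory: 64 @ $7 + 78 @ $9 = $1,150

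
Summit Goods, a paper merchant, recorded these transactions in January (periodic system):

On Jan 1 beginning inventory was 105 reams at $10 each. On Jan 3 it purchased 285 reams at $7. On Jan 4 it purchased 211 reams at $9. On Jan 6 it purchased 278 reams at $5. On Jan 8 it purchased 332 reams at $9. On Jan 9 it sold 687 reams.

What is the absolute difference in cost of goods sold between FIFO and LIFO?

FIFO COGS: 105 @ $10 + 285 @ $7 + 211 @ $9 + 86 @ $5 = $5,374
LIFO COGS: 332 @ $9 + 278 @ $5 + 77 @ $9 = $5,071
Difference = |$5,374 − $5,071| = $303

$303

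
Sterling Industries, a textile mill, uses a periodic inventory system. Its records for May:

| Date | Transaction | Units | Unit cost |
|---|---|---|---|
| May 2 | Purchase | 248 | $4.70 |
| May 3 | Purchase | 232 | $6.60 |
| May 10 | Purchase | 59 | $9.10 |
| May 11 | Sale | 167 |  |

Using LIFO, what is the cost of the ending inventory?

Ending inventory = $1,984.00

May 11, 167 sold [LIFO — newest first]: 59 @ $9.10 + 108 @ $6.60 = $1,249.70
Ending inventory: 248 @ $4.70 + 124 @ $6.60 = $1,984.00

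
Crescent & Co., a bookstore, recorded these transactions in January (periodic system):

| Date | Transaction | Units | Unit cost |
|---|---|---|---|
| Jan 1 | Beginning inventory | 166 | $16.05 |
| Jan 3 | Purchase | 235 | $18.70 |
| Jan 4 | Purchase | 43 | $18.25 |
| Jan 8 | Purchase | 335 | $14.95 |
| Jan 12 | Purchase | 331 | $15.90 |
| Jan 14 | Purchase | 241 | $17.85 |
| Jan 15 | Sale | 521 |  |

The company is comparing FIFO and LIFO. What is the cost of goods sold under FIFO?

COGS = $8,994.70

FIFO COGS: 166 @ $16.05 + 235 @ $18.70 + 43 @ $18.25 + 77 @ $14.95 = $8,994.70
LIFO COGS: 241 @ $17.85 + 280 @ $15.90 = $8,753.85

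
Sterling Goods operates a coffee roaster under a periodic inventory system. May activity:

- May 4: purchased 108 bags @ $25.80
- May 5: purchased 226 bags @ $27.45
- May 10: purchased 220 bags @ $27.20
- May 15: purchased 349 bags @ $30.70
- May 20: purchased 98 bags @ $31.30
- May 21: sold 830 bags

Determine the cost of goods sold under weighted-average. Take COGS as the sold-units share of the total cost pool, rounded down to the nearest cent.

May 21, sell 830: 830/1001 × $28,755.80 → $23,843.47
Ending inventory (cost pool remaining) = $4,912.33
Check: goods available $28,755.80 = COGS $23,843.47 + ending $4,912.33

COGS = $23,843.47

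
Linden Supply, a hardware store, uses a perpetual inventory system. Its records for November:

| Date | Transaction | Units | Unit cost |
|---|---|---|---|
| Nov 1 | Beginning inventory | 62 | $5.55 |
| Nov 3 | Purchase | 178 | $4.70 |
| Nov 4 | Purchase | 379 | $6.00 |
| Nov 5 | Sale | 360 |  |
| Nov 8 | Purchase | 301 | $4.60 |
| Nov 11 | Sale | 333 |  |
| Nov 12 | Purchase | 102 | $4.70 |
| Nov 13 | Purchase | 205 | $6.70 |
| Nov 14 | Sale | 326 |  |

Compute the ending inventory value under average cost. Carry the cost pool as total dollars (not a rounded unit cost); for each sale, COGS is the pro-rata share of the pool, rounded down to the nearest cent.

After Nov 1: 62 on hand, pool $344.10 (≈ $5.5500 each)
After Nov 3: 240 on hand, pool $1,180.70 (≈ $4.9196 each)
After Nov 4: 619 on hand, pool $3,454.70 (≈ $5.5811 each)
Nov 5, sell 360: 360/619 × $3,454.70 → $2,009.19
After Nov 8: 560 on hand, pool $2,830.11 (≈ $5.0538 each)
Nov 11, sell 333: 333/560 × $2,830.11 → $1,682.90
After Nov 12: 329 on hand, pool $1,626.61 (≈ $4.9441 each)
After Nov 13: 534 on hand, pool $3,000.11 (≈ $5.6182 each)
Nov 14, sell 326: 326/534 × $3,000.11 → $1,831.52
Total COGS = $2,009.19 + $1,682.90 + $1,831.52 = $5,523.61
Ending inventory (cost pool remaining) = $1,168.59

Ending inventory = $1,168.59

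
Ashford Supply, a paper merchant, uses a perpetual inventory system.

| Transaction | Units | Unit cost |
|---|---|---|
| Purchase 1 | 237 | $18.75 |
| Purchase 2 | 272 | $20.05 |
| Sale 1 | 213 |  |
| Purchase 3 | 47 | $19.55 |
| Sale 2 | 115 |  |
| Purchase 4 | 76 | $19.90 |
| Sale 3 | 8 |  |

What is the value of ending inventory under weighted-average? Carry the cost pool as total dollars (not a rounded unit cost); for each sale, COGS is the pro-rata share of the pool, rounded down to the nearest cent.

After Purchase 1: 237 on hand, pool $4,443.75 (≈ $18.7500 each)
After Purchase 2: 509 on hand, pool $9,897.35 (≈ $19.4447 each)
Sale 1, sell 213: 213/509 × $9,897.35 → $4,141.72
After Purchase 3: 343 on hand, pool $6,674.48 (≈ $19.4591 each)
Sale 2, sell 115: 115/343 × $6,674.48 → $2,237.79
After Purchase 4: 304 on hand, pool $5,949.09 (≈ $19.5694 each)
Sale 3, sell 8: 8/304 × $5,949.09 → $156.55
Total COGS = $4,141.72 + $2,237.79 + $156.55 = $6,536.06
Ending inventory (cost pool remaining) = $5,792.54

Ending inventory = $5,792.54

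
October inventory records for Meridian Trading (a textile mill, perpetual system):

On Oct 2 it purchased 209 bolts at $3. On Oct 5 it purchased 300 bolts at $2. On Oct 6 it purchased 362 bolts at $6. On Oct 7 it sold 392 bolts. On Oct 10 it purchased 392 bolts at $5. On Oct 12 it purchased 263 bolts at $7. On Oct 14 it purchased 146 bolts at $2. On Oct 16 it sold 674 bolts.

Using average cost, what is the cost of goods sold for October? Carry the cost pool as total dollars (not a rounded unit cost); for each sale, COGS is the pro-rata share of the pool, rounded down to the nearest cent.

After Oct 2: 209 on hand, pool $627.00 (≈ $3.0000 each)
After Oct 5: 509 on hand, pool $1,227.00 (≈ $2.4106 each)
After Oct 6: 871 on hand, pool $3,399.00 (≈ $3.9024 each)
Oct 7, sell 392: 392/871 × $3,399.00 → $1,529.74
After Oct 10: 871 on hand, pool $3,829.26 (≈ $4.3964 each)
After Oct 12: 1134 on hand, pool $5,670.26 (≈ $5.0002 each)
After Oct 14: 1280 on hand, pool $5,962.26 (≈ $4.6580 each)
Oct 16, sell 674: 674/1280 × $5,962.26 → $3,139.50
Total COGS = $1,529.74 + $3,139.50 = $4,669.24
Ending inventory (cost pool remaining) = $2,822.76
Check: goods available $7,492.00 = COGS $4,669.24 + ending $2,822.76

COGS = $4,669.24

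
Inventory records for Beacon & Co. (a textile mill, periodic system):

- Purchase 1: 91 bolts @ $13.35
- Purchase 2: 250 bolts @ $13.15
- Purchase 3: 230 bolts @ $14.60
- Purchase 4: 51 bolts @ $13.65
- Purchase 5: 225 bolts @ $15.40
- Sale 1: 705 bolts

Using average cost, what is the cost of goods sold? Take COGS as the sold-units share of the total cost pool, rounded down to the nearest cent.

COGS = $10,006.08

Sale 1, sell 705: 705/847 × $12,021.50 → $10,006.08
Ending inventory (cost pool remaining) = $2,015.42
Check: goods available $12,021.50 = COGS $10,006.08 + ending $2,015.42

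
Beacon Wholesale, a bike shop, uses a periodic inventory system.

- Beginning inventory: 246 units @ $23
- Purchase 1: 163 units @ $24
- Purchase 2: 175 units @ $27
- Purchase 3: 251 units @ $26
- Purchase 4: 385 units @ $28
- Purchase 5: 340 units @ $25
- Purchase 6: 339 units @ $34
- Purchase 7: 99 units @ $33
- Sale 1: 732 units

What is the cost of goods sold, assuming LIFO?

Sale 1 (732) [LIFO — newest first]: 99 @ $33 + 339 @ $34 + 294 @ $25 = $22,143
Ending inventory: 246 @ $23 + 163 @ $24 + 175 @ $27 + 251 @ $26 + 385 @ $28 + 46 @ $25 = $32,751

COGS = $22,143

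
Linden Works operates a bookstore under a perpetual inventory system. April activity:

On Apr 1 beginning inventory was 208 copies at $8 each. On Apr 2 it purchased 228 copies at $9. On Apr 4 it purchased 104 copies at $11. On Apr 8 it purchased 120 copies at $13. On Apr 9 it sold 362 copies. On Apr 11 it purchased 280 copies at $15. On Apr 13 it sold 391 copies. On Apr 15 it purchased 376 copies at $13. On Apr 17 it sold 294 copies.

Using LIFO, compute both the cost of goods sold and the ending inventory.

COGS = $12,946; ending inventory = $2,562

Apr 9, 362 sold [LIFO — newest first]: 120 @ $13 + 104 @ $11 + 138 @ $9 = $3,946
Apr 13, 391 sold [LIFO — newest first]: 280 @ $15 + 90 @ $9 + 21 @ $8 = $5,178
Apr 17, 294 sold [LIFO — newest first]: 294 @ $13 = $3,822
Total COGS = $3,946 + $5,178 + $3,822 = $12,946
Ending inventory: 187 @ $8 + 82 @ $13 = $2,562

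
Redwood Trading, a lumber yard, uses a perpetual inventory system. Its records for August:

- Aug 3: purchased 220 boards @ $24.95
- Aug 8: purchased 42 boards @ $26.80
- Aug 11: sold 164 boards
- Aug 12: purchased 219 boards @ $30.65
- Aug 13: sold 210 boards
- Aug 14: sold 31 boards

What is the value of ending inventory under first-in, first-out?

Aug 11, 164 sold [FIFO — oldest first]: 164 @ $24.95 = $4,091.80
Aug 13, 210 sold [FIFO — oldest first]: 56 @ $24.95 + 42 @ $26.80 + 112 @ $30.65 = $5,955.60
Aug 14, 31 sold [FIFO — oldest first]: 31 @ $30.65 = $950.15
Total COGS = $4,091.80 + $5,955.60 + $950.15 = $10,997.55
Ending inventory: 76 @ $30.65 = $2,329.40
Check: goods available $13,326.95 = COGS $10,997.55 + ending $2,329.40

Ending inventory = $2,329.40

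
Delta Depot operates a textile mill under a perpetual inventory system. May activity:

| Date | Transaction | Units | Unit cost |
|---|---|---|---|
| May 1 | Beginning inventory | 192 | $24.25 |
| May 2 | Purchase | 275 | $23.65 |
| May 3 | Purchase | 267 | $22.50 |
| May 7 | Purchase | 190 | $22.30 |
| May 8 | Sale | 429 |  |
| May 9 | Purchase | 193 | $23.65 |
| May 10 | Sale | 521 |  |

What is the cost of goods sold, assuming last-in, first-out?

COGS = $21,918.95

May 8, 429 sold [LIFO — newest first]: 190 @ $22.30 + 239 @ $22.50 = $9,614.50
May 10, 521 sold [LIFO — newest first]: 193 @ $23.65 + 28 @ $22.50 + 275 @ $23.65 + 25 @ $24.25 = $12,304.45
Total COGS = $9,614.50 + $12,304.45 = $21,918.95
Ending inventory: 167 @ $24.25 = $4,049.75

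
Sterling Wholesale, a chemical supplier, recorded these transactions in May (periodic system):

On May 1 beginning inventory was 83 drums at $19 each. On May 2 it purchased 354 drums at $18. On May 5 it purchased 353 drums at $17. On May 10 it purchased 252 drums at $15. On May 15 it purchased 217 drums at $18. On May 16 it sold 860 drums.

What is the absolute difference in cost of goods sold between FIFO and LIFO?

FIFO COGS: 83 @ $19 + 354 @ $18 + 353 @ $17 + 70 @ $15 = $15,000
LIFO COGS: 217 @ $18 + 252 @ $15 + 353 @ $17 + 38 @ $18 = $14,371
Difference = |$15,000 − $14,371| = $629

$629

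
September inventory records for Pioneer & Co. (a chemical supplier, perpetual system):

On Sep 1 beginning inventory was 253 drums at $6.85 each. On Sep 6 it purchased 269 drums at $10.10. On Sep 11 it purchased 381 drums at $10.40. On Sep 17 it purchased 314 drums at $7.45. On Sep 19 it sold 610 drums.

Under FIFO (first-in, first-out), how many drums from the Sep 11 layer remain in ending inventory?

Sep 19, 610 sold [FIFO — oldest first]: 253 @ $6.85 + 269 @ $10.10 + 88 @ $10.40 = $5,365.15
Ending inventory: 293 @ $10.40 + 314 @ $7.45 = $5,386.50

293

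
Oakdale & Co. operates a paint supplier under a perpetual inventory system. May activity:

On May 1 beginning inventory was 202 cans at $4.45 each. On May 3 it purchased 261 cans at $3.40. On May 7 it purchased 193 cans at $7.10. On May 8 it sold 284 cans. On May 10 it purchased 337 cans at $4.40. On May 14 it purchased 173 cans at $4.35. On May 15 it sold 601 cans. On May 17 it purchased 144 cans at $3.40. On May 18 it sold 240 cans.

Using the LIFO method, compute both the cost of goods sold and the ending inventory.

COGS = $5,058.30; ending inventory = $823.25

May 8, 284 sold [LIFO — newest first]: 193 @ $7.10 + 91 @ $3.40 = $1,679.70
May 15, 601 sold [LIFO — newest first]: 173 @ $4.35 + 337 @ $4.40 + 91 @ $3.40 = $2,544.75
May 18, 240 sold [LIFO — newest first]: 144 @ $3.40 + 79 @ $3.40 + 17 @ $4.45 = $833.85
Total COGS = $1,679.70 + $2,544.75 + $833.85 = $5,058.30
Ending inventory: 185 @ $4.45 = $823.25
Check: goods available $5,881.55 = COGS $5,058.30 + ending $823.25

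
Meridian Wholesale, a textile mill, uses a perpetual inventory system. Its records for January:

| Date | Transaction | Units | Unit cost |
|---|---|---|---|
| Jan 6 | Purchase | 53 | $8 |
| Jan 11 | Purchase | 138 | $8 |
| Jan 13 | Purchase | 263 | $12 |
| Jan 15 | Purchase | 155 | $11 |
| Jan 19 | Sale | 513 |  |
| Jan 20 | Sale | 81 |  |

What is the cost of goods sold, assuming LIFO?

Jan 19, 513 sold [LIFO — newest first]: 155 @ $11 + 263 @ $12 + 95 @ $8 = $5,621
Jan 20, 81 sold [LIFO — newest first]: 43 @ $8 + 38 @ $8 = $648
Total COGS = $5,621 + $648 = $6,269
Ending inventory: 15 @ $8 = $120
Check: goods available $6,389 = COGS $6,269 + ending $120

COGS = $6,269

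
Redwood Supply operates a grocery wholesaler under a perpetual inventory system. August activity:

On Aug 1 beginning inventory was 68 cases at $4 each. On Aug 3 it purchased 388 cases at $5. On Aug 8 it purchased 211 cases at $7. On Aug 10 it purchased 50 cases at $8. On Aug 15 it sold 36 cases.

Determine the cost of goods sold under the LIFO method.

Aug 15, 36 sold [LIFO — newest first]: 36 @ $8 = $288
Ending inventory: 68 @ $4 + 388 @ $5 + 211 @ $7 + 14 @ $8 = $3,801
Check: goods available $4,089 = COGS $288 + ending $3,801

COGS = $288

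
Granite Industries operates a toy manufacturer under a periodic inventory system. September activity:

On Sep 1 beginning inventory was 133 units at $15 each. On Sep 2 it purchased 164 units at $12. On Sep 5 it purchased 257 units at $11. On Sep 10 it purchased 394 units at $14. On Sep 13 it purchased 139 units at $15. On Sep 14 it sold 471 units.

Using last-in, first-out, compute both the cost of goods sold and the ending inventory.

COGS = $6,733; ending inventory = $7,658

Sep 14, 471 sold [LIFO — newest first]: 139 @ $15 + 332 @ $14 = $6,733
Ending inventory: 133 @ $15 + 164 @ $12 + 257 @ $11 + 62 @ $14 = $7,658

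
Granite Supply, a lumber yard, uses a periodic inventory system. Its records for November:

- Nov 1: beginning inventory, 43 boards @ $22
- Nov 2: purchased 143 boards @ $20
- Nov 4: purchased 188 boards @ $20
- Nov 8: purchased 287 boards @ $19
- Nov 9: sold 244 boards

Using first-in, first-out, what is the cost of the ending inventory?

Nov 9, 244 sold [FIFO — oldest first]: 43 @ $22 + 143 @ $20 + 58 @ $20 = $4,966
Ending inventory: 130 @ $20 + 287 @ $19 = $8,053

Ending inventory = $8,053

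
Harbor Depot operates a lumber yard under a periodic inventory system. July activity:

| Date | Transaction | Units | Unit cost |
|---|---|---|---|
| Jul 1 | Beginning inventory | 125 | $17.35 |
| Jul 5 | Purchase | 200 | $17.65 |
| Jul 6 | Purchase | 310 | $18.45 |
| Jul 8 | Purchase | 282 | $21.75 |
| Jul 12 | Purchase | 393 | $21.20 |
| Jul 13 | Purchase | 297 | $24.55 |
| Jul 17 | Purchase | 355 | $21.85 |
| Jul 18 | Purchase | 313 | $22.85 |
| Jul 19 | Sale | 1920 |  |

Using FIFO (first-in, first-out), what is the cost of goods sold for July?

Jul 19, 1920 sold [FIFO — oldest first]: 125 @ $17.35 + 200 @ $17.65 + 310 @ $18.45 + 282 @ $21.75 + 393 @ $21.20 + 297 @ $24.55 + 313 @ $21.85 = $40,013.75
Ending inventory: 42 @ $21.85 + 313 @ $22.85 = $8,069.75
Check: goods available $48,083.50 = COGS $40,013.75 + ending $8,069.75

COGS = $40,013.75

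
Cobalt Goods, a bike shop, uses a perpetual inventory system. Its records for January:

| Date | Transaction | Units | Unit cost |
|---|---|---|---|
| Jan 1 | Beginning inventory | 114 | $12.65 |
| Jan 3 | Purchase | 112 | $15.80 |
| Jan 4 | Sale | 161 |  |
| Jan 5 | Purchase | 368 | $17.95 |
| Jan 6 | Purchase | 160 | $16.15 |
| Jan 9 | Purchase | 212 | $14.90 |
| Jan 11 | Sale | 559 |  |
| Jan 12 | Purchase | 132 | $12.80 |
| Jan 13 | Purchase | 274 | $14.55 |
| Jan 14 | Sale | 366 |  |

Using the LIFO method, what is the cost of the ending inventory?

Jan 4, 161 sold [LIFO — newest first]: 112 @ $15.80 + 49 @ $12.65 = $2,389.45
Jan 11, 559 sold [LIFO — newest first]: 212 @ $14.90 + 160 @ $16.15 + 187 @ $17.95 = $9,099.45
Jan 14, 366 sold [LIFO — newest first]: 274 @ $14.55 + 92 @ $12.80 = $5,164.30
Total COGS = $2,389.45 + $9,099.45 + $5,164.30 = $16,653.20
Ending inventory: 65 @ $12.65 + 181 @ $17.95 + 40 @ $12.80 = $4,583.20
Check: goods available $21,236.40 = COGS $16,653.20 + ending $4,583.20

Ending inventory = $4,583.20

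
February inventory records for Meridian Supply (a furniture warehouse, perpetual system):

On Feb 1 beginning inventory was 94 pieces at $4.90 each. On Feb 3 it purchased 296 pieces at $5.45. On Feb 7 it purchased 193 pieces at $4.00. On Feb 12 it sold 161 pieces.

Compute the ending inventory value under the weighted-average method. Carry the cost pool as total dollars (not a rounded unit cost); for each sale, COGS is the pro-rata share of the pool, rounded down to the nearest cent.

After Feb 1: 94 on hand, pool $460.60 (≈ $4.9000 each)
After Feb 3: 390 on hand, pool $2,073.80 (≈ $5.3174 each)
After Feb 7: 583 on hand, pool $2,845.80 (≈ $4.8813 each)
Feb 12, sell 161: 161/583 × $2,845.80 → $785.88
Ending inventory (cost pool remaining) = $2,059.92
Check: goods available $2,845.80 = COGS $785.88 + ending $2,059.92

Ending inventory = $2,059.92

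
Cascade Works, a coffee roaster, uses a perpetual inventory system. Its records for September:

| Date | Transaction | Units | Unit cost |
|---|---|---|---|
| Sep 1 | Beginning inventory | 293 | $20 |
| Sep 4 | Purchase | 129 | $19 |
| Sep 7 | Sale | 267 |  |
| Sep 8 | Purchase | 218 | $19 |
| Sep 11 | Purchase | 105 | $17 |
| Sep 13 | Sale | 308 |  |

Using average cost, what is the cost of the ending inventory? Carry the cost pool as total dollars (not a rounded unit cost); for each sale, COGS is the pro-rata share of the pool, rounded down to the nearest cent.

Ending inventory = $3,193.59

After Sep 1: 293 on hand, pool $5,860.00 (≈ $20.0000 each)
After Sep 4: 422 on hand, pool $8,311.00 (≈ $19.6943 each)
Sep 7, sell 267: 267/422 × $8,311.00 → $5,258.38
After Sep 8: 373 on hand, pool $7,194.62 (≈ $19.2885 each)
After Sep 11: 478 on hand, pool $8,979.62 (≈ $18.7858 each)
Sep 13, sell 308: 308/478 × $8,979.62 → $5,786.03
Total COGS = $5,258.38 + $5,786.03 = $11,044.41
Ending inventory (cost pool remaining) = $3,193.59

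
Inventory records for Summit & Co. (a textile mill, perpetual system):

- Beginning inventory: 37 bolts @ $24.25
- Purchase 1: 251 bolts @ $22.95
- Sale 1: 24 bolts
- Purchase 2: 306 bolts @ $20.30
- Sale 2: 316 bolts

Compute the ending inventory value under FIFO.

Ending inventory = $5,156.20

Sale 1 (24) [FIFO — oldest first]: 24 @ $24.25 = $582.00
Sale 2 (316) [FIFO — oldest first]: 13 @ $24.25 + 251 @ $22.95 + 52 @ $20.30 = $7,131.30
Total COGS = $582.00 + $7,131.30 = $7,713.30
Ending inventory: 254 @ $20.30 = $5,156.20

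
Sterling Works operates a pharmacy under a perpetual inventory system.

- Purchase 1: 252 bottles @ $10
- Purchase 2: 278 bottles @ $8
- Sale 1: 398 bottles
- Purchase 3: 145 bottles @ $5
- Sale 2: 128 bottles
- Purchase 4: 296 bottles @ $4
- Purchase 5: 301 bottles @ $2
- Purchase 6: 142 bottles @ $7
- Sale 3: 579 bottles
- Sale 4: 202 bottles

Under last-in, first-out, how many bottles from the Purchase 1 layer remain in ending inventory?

Sale 1 (398) [LIFO — newest first]: 278 @ $8 + 120 @ $10 = $3,424
Sale 2 (128) [LIFO — newest first]: 128 @ $5 = $640
Sale 3 (579) [LIFO — newest first]: 142 @ $7 + 301 @ $2 + 136 @ $4 = $2,140
Sale 4 (202) [LIFO — newest first]: 160 @ $4 + 17 @ $5 + 25 @ $10 = $975
Total COGS = $3,424 + $640 + $2,140 + $975 = $7,179
Ending inventory: 107 @ $10 = $1,070

107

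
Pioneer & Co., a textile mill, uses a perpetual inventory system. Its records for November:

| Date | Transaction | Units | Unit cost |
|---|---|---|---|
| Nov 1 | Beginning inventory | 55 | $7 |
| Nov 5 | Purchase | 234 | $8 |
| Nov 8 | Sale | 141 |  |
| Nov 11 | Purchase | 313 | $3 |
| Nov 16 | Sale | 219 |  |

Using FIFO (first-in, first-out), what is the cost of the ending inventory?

Nov 8, 141 sold [FIFO — oldest first]: 55 @ $7 + 86 @ $8 = $1,073
Nov 16, 219 sold [FIFO — oldest first]: 148 @ $8 + 71 @ $3 = $1,397
Total COGS = $1,073 + $1,397 = $2,470
Ending inventory: 242 @ $3 = $726
Check: goods available $3,196 = COGS $2,470 + ending $726

Ending inventory = $726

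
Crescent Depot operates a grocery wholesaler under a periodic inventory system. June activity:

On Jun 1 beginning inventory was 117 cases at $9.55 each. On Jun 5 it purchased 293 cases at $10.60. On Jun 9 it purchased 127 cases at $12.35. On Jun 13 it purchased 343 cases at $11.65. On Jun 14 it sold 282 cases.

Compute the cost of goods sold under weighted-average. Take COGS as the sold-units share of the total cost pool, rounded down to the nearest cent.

COGS = $3,136.46

Jun 14, sell 282: 282/880 × $9,787.55 → $3,136.46
Ending inventory (cost pool remaining) = $6,651.09
Check: goods available $9,787.55 = COGS $3,136.46 + ending $6,651.09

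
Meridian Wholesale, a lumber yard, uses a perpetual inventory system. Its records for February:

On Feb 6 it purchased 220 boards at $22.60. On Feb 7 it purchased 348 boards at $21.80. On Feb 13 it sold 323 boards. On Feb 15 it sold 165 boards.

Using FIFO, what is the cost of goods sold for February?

Feb 13, 323 sold [FIFO — oldest first]: 220 @ $22.60 + 103 @ $21.80 = $7,217.40
Feb 15, 165 sold [FIFO — oldest first]: 165 @ $21.80 = $3,597.00
Total COGS = $7,217.40 + $3,597.00 = $10,814.40
Ending inventory: 80 @ $21.80 = $1,744.00

COGS = $10,814.40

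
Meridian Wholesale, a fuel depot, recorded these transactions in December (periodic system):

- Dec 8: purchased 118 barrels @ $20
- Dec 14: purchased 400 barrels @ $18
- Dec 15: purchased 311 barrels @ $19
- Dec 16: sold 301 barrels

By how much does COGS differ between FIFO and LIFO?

FIFO COGS: 118 @ $20 + 183 @ $18 = $5,654
LIFO COGS: 301 @ $19 = $5,719
Difference = |$5,654 − $5,719| = $65

$65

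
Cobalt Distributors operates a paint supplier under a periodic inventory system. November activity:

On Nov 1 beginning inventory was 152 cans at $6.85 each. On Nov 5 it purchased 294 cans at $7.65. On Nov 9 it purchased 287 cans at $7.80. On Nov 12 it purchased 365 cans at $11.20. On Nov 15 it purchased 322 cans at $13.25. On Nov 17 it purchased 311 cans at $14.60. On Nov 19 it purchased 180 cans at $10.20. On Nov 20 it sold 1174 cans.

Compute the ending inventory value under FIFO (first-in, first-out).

Ending inventory = $9,636.10

Nov 20, 1174 sold [FIFO — oldest first]: 152 @ $6.85 + 294 @ $7.65 + 287 @ $7.80 + 365 @ $11.20 + 76 @ $13.25 = $10,623.90
Ending inventory: 246 @ $13.25 + 311 @ $14.60 + 180 @ $10.20 = $9,636.10
Check: goods available $20,260.00 = COGS $10,623.90 + ending $9,636.10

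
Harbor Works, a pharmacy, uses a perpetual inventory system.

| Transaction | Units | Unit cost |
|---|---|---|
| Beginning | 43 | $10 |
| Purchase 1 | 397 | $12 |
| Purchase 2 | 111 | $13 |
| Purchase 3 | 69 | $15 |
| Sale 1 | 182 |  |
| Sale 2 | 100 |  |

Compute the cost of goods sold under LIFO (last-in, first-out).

COGS = $3,702

Sale 1 (182) [LIFO — newest first]: 69 @ $15 + 111 @ $13 + 2 @ $12 = $2,502
Sale 2 (100) [LIFO — newest first]: 100 @ $12 = $1,200
Total COGS = $2,502 + $1,200 = $3,702
Ending inventory: 43 @ $10 + 295 @ $12 = $3,970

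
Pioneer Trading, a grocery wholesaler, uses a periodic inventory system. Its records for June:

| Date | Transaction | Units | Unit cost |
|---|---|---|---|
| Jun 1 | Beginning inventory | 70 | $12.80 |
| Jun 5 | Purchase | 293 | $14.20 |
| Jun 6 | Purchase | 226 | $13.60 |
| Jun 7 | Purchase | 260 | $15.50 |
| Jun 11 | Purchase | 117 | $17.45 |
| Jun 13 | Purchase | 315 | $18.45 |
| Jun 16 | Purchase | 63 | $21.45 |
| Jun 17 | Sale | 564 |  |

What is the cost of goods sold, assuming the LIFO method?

COGS = $10,274.25

Jun 17, 564 sold [LIFO — newest first]: 63 @ $21.45 + 315 @ $18.45 + 117 @ $17.45 + 69 @ $15.50 = $10,274.25
Ending inventory: 70 @ $12.80 + 293 @ $14.20 + 226 @ $13.60 + 191 @ $15.50 = $11,090.70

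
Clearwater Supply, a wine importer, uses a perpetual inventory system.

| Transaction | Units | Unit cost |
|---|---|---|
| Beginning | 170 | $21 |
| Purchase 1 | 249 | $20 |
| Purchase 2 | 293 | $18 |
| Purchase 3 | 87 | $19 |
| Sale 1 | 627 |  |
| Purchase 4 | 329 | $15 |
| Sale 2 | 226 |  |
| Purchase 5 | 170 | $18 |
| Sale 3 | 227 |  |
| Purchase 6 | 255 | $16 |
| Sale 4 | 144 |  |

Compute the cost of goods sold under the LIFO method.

Sale 1 (627) [LIFO — newest first]: 87 @ $19 + 293 @ $18 + 247 @ $20 = $11,867
Sale 2 (226) [LIFO — newest first]: 226 @ $15 = $3,390
Sale 3 (227) [LIFO — newest first]: 170 @ $18 + 57 @ $15 = $3,915
Sale 4 (144) [LIFO — newest first]: 144 @ $16 = $2,304
Total COGS = $11,867 + $3,390 + $3,915 + $2,304 = $21,476
Ending inventory: 170 @ $21 + 2 @ $20 + 46 @ $15 + 111 @ $16 = $6,076
Check: goods available $27,552 = COGS $21,476 + ending $6,076

COGS = $21,476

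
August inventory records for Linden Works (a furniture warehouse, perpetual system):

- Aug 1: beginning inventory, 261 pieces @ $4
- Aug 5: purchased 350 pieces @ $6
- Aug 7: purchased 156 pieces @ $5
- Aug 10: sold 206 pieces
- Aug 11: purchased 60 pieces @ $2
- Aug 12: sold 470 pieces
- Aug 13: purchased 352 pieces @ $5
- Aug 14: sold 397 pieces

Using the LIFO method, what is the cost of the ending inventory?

Aug 10, 206 sold [LIFO — newest first]: 156 @ $5 + 50 @ $6 = $1,080
Aug 12, 470 sold [LIFO — newest first]: 60 @ $2 + 300 @ $6 + 110 @ $4 = $2,360
Aug 14, 397 sold [LIFO — newest first]: 352 @ $5 + 45 @ $4 = $1,940
Total COGS = $1,080 + $2,360 + $1,940 = $5,380
Ending inventory: 106 @ $4 = $424

Ending inventory = $424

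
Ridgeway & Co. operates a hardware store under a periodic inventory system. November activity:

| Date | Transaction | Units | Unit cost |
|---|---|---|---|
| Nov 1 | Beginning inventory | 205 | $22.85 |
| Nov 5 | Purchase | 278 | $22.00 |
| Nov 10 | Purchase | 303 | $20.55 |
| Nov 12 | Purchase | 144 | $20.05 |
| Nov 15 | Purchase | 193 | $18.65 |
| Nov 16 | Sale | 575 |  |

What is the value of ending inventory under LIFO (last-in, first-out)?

Ending inventory = $12,136.00

Nov 16, 575 sold [LIFO — newest first]: 193 @ $18.65 + 144 @ $20.05 + 238 @ $20.55 = $11,377.55
Ending inventory: 205 @ $22.85 + 278 @ $22.00 + 65 @ $20.55 = $12,136.00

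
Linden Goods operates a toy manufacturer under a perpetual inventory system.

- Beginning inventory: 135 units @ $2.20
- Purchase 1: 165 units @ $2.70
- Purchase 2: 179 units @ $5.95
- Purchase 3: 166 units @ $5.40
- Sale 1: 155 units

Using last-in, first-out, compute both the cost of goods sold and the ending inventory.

COGS = $837.00; ending inventory = $1,866.95

Sale 1 (155) [LIFO — newest first]: 155 @ $5.40 = $837.00
Ending inventory: 135 @ $2.20 + 165 @ $2.70 + 179 @ $5.95 + 11 @ $5.40 = $1,866.95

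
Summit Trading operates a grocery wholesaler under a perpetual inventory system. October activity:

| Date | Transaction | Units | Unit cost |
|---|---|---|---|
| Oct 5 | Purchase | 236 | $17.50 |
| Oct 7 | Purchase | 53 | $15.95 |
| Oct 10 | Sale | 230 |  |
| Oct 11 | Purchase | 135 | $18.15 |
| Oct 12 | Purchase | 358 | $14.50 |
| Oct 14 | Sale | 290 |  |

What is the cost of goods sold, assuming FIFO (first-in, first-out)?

COGS = $8,817.60

Oct 10, 230 sold [FIFO — oldest first]: 230 @ $17.50 = $4,025.00
Oct 14, 290 sold [FIFO — oldest first]: 6 @ $17.50 + 53 @ $15.95 + 135 @ $18.15 + 96 @ $14.50 = $4,792.60
Total COGS = $4,025.00 + $4,792.60 = $8,817.60
Ending inventory: 262 @ $14.50 = $3,799.00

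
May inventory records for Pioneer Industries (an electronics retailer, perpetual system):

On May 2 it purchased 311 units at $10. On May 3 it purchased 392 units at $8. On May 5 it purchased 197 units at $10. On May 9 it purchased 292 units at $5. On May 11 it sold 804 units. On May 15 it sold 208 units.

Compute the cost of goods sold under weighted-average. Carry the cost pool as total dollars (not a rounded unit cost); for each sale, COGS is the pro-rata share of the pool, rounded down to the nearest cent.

COGS = $8,214.85

After May 2: 311 on hand, pool $3,110.00 (≈ $10.0000 each)
After May 3: 703 on hand, pool $6,246.00 (≈ $8.8848 each)
After May 5: 900 on hand, pool $8,216.00 (≈ $9.1289 each)
After May 9: 1192 on hand, pool $9,676.00 (≈ $8.1174 each)
May 11, sell 804: 804/1192 × $9,676.00 → $6,526.42
May 15, sell 208: 208/388 × $3,149.58 → $1,688.43
Total COGS = $6,526.42 + $1,688.43 = $8,214.85
Ending inventory (cost pool remaining) = $1,461.15
Check: goods available $9,676.00 = COGS $8,214.85 + ending $1,461.15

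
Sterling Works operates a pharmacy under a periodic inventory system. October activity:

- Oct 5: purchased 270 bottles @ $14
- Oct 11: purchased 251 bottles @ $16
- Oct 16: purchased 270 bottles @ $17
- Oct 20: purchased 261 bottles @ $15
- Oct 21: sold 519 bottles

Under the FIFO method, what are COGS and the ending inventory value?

Oct 21, 519 sold [FIFO — oldest first]: 270 @ $14 + 249 @ $16 = $7,764
Ending inventory: 2 @ $16 + 270 @ $17 + 261 @ $15 = $8,537

COGS = $7,764; ending inventory = $8,537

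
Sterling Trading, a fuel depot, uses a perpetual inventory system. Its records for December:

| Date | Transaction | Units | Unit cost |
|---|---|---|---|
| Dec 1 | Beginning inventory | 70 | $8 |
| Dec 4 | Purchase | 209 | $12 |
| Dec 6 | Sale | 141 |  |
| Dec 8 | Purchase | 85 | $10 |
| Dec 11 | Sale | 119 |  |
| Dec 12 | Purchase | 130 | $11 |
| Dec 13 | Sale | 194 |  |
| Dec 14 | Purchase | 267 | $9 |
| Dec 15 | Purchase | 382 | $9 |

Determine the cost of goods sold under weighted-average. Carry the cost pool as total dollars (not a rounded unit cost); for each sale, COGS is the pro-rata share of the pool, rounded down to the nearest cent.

COGS = $4,914.81

After Dec 1: 70 on hand, pool $560.00 (≈ $8.0000 each)
After Dec 4: 279 on hand, pool $3,068.00 (≈ $10.9964 each)
Dec 6, sell 141: 141/279 × $3,068.00 → $1,550.49
After Dec 8: 223 on hand, pool $2,367.51 (≈ $10.6166 each)
Dec 11, sell 119: 119/223 × $2,367.51 → $1,263.37
After Dec 12: 234 on hand, pool $2,534.14 (≈ $10.8297 each)
Dec 13, sell 194: 194/234 × $2,534.14 → $2,100.95
After Dec 14: 307 on hand, pool $2,836.19 (≈ $9.2384 each)
After Dec 15: 689 on hand, pool $6,274.19 (≈ $9.1062 each)
Total COGS = $1,550.49 + $1,263.37 + $2,100.95 = $4,914.81
Ending inventory (cost pool remaining) = $6,274.19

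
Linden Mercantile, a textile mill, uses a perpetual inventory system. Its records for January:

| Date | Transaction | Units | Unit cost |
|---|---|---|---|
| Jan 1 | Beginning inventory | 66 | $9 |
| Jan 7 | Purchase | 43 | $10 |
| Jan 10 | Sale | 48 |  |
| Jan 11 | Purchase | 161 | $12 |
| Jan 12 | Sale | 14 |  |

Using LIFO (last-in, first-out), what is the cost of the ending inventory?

Ending inventory = $2,313

Jan 10, 48 sold [LIFO — newest first]: 43 @ $10 + 5 @ $9 = $475
Jan 12, 14 sold [LIFO — newest first]: 14 @ $12 = $168
Total COGS = $475 + $168 = $643
Ending inventory: 61 @ $9 + 147 @ $12 = $2,313
Check: goods available $2,956 = COGS $643 + ending $2,313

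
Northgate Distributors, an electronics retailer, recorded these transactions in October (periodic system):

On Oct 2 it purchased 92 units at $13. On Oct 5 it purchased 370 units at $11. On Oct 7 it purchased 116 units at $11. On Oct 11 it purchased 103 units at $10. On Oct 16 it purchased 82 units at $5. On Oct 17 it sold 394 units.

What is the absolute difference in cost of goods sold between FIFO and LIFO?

FIFO COGS: 92 @ $13 + 302 @ $11 = $4,518
LIFO COGS: 82 @ $5 + 103 @ $10 + 116 @ $11 + 93 @ $11 = $3,739
Difference = |$4,518 − $3,739| = $779

$779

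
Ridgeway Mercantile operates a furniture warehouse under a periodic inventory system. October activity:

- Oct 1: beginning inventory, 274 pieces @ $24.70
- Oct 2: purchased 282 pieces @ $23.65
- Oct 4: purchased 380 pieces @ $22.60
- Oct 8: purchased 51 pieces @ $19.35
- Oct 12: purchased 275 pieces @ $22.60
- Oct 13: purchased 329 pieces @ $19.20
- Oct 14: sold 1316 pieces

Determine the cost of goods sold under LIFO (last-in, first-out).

COGS = $28,752.30

Oct 14, 1316 sold [LIFO — newest first]: 329 @ $19.20 + 275 @ $22.60 + 51 @ $19.35 + 380 @ $22.60 + 281 @ $23.65 = $28,752.30
Ending inventory: 274 @ $24.70 + 1 @ $23.65 = $6,791.45
Check: goods available $35,543.75 = COGS $28,752.30 + ending $6,791.45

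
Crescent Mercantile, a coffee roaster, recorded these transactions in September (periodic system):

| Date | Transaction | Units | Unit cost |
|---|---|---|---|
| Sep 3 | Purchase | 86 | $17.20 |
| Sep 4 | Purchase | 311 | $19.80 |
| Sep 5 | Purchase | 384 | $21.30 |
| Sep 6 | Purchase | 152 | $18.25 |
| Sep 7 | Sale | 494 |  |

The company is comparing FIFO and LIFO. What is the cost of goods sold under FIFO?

COGS = $9,703.10

FIFO COGS: 86 @ $17.20 + 311 @ $19.80 + 97 @ $21.30 = $9,703.10
LIFO COGS: 152 @ $18.25 + 342 @ $21.30 = $10,058.60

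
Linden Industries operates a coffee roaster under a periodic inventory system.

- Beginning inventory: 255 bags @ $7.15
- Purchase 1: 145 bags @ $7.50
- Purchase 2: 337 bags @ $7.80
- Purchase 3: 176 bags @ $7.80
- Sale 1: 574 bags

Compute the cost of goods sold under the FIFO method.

COGS = $4,267.95

Sale 1 (574) [FIFO — oldest first]: 255 @ $7.15 + 145 @ $7.50 + 174 @ $7.80 = $4,267.95
Ending inventory: 163 @ $7.80 + 176 @ $7.80 = $2,644.20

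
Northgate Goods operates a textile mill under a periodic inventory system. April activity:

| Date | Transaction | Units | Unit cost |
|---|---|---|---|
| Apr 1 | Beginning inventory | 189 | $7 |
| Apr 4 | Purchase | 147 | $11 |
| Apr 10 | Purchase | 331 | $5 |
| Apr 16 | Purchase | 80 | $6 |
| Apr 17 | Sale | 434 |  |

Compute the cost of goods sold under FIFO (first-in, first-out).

Apr 17, 434 sold [FIFO — oldest first]: 189 @ $7 + 147 @ $11 + 98 @ $5 = $3,430
Ending inventory: 233 @ $5 + 80 @ $6 = $1,645
Check: goods available $5,075 = COGS $3,430 + ending $1,645

COGS = $3,430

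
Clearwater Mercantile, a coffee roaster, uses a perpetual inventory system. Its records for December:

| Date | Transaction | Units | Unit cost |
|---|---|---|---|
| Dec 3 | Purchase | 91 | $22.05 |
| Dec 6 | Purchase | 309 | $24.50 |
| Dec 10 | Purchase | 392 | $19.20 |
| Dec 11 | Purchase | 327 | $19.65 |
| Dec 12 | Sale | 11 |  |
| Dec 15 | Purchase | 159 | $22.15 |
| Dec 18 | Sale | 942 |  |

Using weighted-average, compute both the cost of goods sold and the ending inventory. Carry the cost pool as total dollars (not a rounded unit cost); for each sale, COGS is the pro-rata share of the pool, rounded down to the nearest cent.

COGS = $20,171.32; ending inventory = $6,879.53

After Dec 3: 91 on hand, pool $2,006.55 (≈ $22.0500 each)
After Dec 6: 400 on hand, pool $9,577.05 (≈ $23.9426 each)
After Dec 10: 792 on hand, pool $17,103.45 (≈ $21.5953 each)
After Dec 11: 1119 on hand, pool $23,529.00 (≈ $21.0268 each)
Dec 12, sell 11: 11/1119 × $23,529.00 → $231.29
After Dec 15: 1267 on hand, pool $26,819.56 (≈ $21.1678 each)
Dec 18, sell 942: 942/1267 × $26,819.56 → $19,940.03
Total COGS = $231.29 + $19,940.03 = $20,171.32
Ending inventory (cost pool remaining) = $6,879.53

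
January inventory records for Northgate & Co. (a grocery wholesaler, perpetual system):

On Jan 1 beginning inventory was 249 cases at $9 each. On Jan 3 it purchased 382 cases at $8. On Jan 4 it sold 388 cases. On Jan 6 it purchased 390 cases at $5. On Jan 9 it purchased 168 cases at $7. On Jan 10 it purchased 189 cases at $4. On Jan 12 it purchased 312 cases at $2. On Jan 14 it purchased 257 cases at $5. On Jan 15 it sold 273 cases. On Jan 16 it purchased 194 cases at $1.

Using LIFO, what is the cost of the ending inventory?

Ending inventory = $6,855

Jan 4, 388 sold [LIFO — newest first]: 382 @ $8 + 6 @ $9 = $3,110
Jan 15, 273 sold [LIFO — newest first]: 257 @ $5 + 16 @ $2 = $1,317
Total COGS = $3,110 + $1,317 = $4,427
Ending inventory: 243 @ $9 + 390 @ $5 + 168 @ $7 + 189 @ $4 + 296 @ $2 + 194 @ $1 = $6,855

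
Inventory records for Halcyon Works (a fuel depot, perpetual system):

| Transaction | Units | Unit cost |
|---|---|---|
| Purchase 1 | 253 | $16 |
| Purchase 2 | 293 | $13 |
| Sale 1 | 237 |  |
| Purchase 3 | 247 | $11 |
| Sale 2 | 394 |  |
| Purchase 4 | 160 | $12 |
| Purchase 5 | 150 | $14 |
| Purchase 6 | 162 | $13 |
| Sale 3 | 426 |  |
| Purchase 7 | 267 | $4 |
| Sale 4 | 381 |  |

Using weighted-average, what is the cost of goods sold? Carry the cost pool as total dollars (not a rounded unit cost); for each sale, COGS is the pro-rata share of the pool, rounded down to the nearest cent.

COGS = $17,023.40

After Purchase 1: 253 on hand, pool $4,048.00 (≈ $16.0000 each)
After Purchase 2: 546 on hand, pool $7,857.00 (≈ $14.3901 each)
Sale 1, sell 237: 237/546 × $7,857.00 → $3,410.45
After Purchase 3: 556 on hand, pool $7,163.55 (≈ $12.8841 each)
Sale 2, sell 394: 394/556 × $7,163.55 → $5,076.32
After Purchase 4: 322 on hand, pool $4,007.23 (≈ $12.4448 each)
After Purchase 5: 472 on hand, pool $6,107.23 (≈ $12.9390 each)
After Purchase 6: 634 on hand, pool $8,213.23 (≈ $12.9546 each)
Sale 3, sell 426: 426/634 × $8,213.23 → $5,518.66
After Purchase 7: 475 on hand, pool $3,762.57 (≈ $7.9212 each)
Sale 4, sell 381: 381/475 × $3,762.57 → $3,017.97
Total COGS = $3,410.45 + $5,076.32 + $5,518.66 + $3,017.97 = $17,023.40
Ending inventory (cost pool remaining) = $744.60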